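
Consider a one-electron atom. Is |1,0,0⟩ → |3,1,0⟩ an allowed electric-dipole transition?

l: 0 → 1 (Δl = +1). Δl = ±1 ok.
Δm_l = 0 − (0) = +0. E1 requires Δm_l = 0, ±1: ok.
All E1 selection rules are satisfied.

allowed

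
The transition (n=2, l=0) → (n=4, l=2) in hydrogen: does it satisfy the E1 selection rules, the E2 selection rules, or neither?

E2

Δl = 2 − 0 = +2; l_i + l_f = 2.
E1 (Δl = ±1): not satisfied.
E2 (Δl = 0,±2, l_i+l_f ≥ 2): satisfied.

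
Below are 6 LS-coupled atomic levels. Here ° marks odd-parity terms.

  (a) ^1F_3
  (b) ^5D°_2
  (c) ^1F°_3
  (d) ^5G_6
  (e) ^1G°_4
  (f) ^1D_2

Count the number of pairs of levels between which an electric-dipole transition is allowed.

3

(a)–(b): forbidden (ΔS).
(a)–(c): allowed.
(a)–(d): forbidden (parity, ΔS, ΔJ).
(a)–(e): allowed.
(a)–(f): forbidden (parity).
(b)–(c): forbidden (parity, ΔS).
(b)–(d): forbidden (ΔL, ΔJ).
(b)–(e): forbidden (parity, ΔS, ΔL, ΔJ).
(b)–(f): forbidden (ΔS).
(c)–(d): forbidden (ΔS, ΔJ).
(c)–(e): forbidden (parity).
(c)–(f): allowed.
(d)–(e): forbidden (ΔS, ΔJ).
(d)–(f): forbidden (parity, ΔS, ΔL, ΔJ).
(e)–(f): forbidden (ΔL, ΔJ).
Allowed pairs: 3 of 15.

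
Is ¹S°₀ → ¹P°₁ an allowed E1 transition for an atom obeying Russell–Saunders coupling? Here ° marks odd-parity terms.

ΔS = 0: S: 0 → 0 — ✓.
ΔL = 0, ±1 (not L=0↔0): L: 0 → 1, ΔL = +1 — ✓.
Parity must change: odd → odd — ✗.
ΔJ = 0, ±1 (not J=0↔0): J: 0 → 1, ΔJ = +1 — ✓.
Rule(s) violated: parity.

forbidden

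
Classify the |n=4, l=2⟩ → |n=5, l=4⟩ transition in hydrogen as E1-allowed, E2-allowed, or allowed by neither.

Δl = 4 − 2 = +2; l_i + l_f = 6.
E1 (Δl = ±1): not satisfied.
E2 (Δl = 0,±2, l_i+l_f ≥ 2): satisfied.

E2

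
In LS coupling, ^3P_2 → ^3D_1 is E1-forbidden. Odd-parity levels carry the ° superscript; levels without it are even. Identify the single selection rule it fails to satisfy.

Parity must change: even → even — violated.
ΔS = 0: S: 1 → 1 — satisfied.
ΔL = 0, ±1 (not L=0↔0): L: 1 → 2, ΔL = +1 — satisfied.
ΔJ = 0, ±1 (not J=0↔0): J: 2 → 1, ΔJ = -1 — satisfied.

parity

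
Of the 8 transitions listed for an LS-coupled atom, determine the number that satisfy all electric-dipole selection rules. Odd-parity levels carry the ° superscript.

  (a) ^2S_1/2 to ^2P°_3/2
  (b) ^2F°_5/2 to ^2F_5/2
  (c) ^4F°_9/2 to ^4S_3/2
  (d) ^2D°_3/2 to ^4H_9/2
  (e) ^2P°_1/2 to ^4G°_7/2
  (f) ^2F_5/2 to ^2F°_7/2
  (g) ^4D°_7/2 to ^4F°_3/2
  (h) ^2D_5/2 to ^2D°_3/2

(a) allowed
(b) allowed
(c) forbidden (ΔL, ΔJ fail)
(d) forbidden (ΔS, ΔL, ΔJ fail)
(e) forbidden (parity, ΔS, ΔL, ΔJ fail)
(f) allowed
(g) forbidden (parity, ΔJ fail)
(h) allowed
Total allowed: 4 of 8.

4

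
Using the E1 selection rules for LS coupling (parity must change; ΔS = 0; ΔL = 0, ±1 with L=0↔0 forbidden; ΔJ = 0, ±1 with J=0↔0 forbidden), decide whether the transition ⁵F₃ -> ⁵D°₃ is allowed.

Reading off the term symbols: S 2→2, L 3→2, J 3→3, parity even→odd.
Parity must change: even → odd — passes.
ΔS = 0: S: 2 → 2 — passes.
ΔL = 0, ±1 (not L=0↔0): L: 3 → 2, ΔL = -1 — passes.
ΔJ = 0, ±1 (not J=0↔0): J: 3 → 3, ΔJ = +0 — passes.
All four E1 rules are satisfied.

allowed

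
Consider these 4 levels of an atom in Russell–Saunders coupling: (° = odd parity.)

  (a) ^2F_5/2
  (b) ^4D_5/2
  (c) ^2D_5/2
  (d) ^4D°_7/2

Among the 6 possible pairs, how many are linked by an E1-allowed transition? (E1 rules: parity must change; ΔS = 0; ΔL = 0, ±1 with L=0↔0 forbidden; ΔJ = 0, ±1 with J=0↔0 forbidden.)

(a)–(b): forbidden (parity, ΔS).
(a)–(c): forbidden (parity).
(a)–(d): forbidden (ΔS).
(b)–(c): forbidden (parity, ΔS).
(b)–(d): allowed.
(c)–(d): forbidden (ΔS).
Allowed pairs: 1 of 6.

1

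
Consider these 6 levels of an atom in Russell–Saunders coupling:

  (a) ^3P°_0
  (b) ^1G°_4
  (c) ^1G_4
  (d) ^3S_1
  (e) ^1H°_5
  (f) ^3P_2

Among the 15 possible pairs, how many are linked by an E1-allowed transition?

3

(a)–(b): forbidden (parity, ΔS, ΔL, ΔJ).
(a)–(c): forbidden (ΔS, ΔL, ΔJ).
(a)–(d): allowed.
(a)–(e): forbidden (parity, ΔS, ΔL, ΔJ).
(a)–(f): forbidden (ΔJ).
(b)–(c): allowed.
(b)–(d): forbidden (ΔS, ΔL, ΔJ).
(b)–(e): forbidden (parity).
(b)–(f): forbidden (ΔS, ΔL, ΔJ).
(c)–(d): forbidden (parity, ΔS, ΔL, ΔJ).
(c)–(e): allowed.
(c)–(f): forbidden (parity, ΔS, ΔL, ΔJ).
(d)–(e): forbidden (ΔS, ΔL, ΔJ).
(d)–(f): forbidden (parity).
(e)–(f): forbidden (ΔS, ΔL, ΔJ).
Allowed pairs: 3 of 15.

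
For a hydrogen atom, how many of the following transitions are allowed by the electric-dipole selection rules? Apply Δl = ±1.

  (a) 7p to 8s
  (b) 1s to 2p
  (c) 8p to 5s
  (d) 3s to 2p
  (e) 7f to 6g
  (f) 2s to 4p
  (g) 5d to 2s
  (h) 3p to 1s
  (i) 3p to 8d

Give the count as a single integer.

(a) allowed
(b) allowed
(c) allowed
(d) allowed
(e) allowed
(f) allowed
(g) forbidden — Δl = -2 (E1 requires Δl = ±1)
(h) allowed
(i) allowed
Total allowed: 8 of 9.

8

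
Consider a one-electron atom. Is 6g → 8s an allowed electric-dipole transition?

Δl = 0 − 4 = -4; the E1 rule Δl = ±1 is fails.
The transition is electric-dipole forbidden.

forbidden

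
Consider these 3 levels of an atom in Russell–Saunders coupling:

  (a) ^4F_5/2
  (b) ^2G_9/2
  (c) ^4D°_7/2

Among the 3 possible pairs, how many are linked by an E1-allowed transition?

(a)–(b): forbidden (parity, ΔS, ΔJ).
(a)–(c): allowed.
(b)–(c): forbidden (ΔS, ΔL).
Allowed pairs: 1 of 3.

1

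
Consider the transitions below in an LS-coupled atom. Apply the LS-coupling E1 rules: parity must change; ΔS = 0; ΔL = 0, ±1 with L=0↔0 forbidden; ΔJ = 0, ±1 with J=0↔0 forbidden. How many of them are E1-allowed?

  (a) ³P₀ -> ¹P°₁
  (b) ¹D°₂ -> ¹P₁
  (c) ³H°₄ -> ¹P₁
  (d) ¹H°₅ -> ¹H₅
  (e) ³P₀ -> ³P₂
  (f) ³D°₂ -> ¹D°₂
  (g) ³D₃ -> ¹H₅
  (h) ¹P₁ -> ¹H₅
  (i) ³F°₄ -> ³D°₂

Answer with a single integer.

2

(a) forbidden (ΔS fails)
(b) allowed
(c) forbidden (ΔS, ΔL, ΔJ fail)
(d) allowed
(e) forbidden (parity, ΔJ fail)
(f) forbidden (parity, ΔS fail)
(g) forbidden (parity, ΔS, ΔL, ΔJ fail)
(h) forbidden (parity, ΔL, ΔJ fail)
(i) forbidden (parity, ΔJ fail)
Total allowed: 2 of 9.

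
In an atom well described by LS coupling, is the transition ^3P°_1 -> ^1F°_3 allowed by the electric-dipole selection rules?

Parity must change: odd → odd — violated.
ΔS = 0: S: 1 → 0 — violated.
ΔL = 0, ±1 (not L=0↔0): L: 1 → 3, ΔL = +2 — violated.
ΔJ = 0, ±1 (not J=0↔0): J: 1 → 3, ΔJ = +2 — violated.
Rule(s) violated: parity, ΔS, ΔL, ΔJ.

forbidden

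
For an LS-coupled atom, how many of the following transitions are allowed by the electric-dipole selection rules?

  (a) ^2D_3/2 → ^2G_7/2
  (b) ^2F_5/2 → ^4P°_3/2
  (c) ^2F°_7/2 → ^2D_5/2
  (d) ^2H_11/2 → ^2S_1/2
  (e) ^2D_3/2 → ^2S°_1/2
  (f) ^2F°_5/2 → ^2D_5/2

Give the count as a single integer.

(a) forbidden (parity, ΔL, ΔJ fail)
(b) forbidden (ΔS, ΔL fail)
(c) allowed
(d) forbidden (parity, ΔL, ΔJ fail)
(e) forbidden (ΔL fails)
(f) allowed
Total allowed: 2 of 6.

2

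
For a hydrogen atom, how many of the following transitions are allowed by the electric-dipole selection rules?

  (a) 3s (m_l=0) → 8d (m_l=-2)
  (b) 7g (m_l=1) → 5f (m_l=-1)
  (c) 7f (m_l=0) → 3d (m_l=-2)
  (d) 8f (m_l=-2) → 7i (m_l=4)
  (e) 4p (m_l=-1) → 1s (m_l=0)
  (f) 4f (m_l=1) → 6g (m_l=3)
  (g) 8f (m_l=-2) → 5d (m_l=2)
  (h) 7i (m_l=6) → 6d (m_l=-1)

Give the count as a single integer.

1

(a) forbidden — Δl = +2 (E1 requires Δl = ±1); Δm_l = -2 (E1 requires Δm_l = 0, ±1)
(b) forbidden — Δm_l = -2 (E1 requires Δm_l = 0, ±1)
(c) forbidden — Δm_l = -2 (E1 requires Δm_l = 0, ±1)
(d) forbidden — Δl = +3 (E1 requires Δl = ±1); Δm_l = +6 (E1 requires Δm_l = 0, ±1)
(e) allowed
(f) forbidden — Δm_l = +2 (E1 requires Δm_l = 0, ±1)
(g) forbidden — Δm_l = +4 (E1 requires Δm_l = 0, ±1)
(h) forbidden — Δl = -4 (E1 requires Δl = ±1); Δm_l = -7 (E1 requires Δm_l = 0, ±1)
Total allowed: 1 of 8.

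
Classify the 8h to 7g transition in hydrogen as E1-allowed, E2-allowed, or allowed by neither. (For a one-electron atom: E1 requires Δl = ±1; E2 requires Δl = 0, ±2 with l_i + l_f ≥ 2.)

E1

Δl = 4 − 5 = -1; l_i + l_f = 9.
E1 (Δl = ±1): satisfied.
E2 (Δl = 0,±2, l_i+l_f ≥ 2): not satisfied.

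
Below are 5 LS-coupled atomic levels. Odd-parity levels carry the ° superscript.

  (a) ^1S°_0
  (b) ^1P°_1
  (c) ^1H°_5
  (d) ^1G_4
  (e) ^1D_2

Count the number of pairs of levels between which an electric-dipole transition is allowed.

2

(a)–(b): forbidden (parity).
(a)–(c): forbidden (parity, ΔL, ΔJ).
(a)–(d): forbidden (ΔL, ΔJ).
(a)–(e): forbidden (ΔL, ΔJ).
(b)–(c): forbidden (parity, ΔL, ΔJ).
(b)–(d): forbidden (ΔL, ΔJ).
(b)–(e): allowed.
(c)–(d): allowed.
(c)–(e): forbidden (ΔL, ΔJ).
(d)–(e): forbidden (parity, ΔL, ΔJ).
Allowed pairs: 2 of 10.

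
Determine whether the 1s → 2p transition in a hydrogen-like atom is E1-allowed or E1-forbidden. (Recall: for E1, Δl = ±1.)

allowed

Δl = 1 − 0 = +1; the E1 rule Δl = ±1 is satisfied.
All E1 selection rules are satisfied.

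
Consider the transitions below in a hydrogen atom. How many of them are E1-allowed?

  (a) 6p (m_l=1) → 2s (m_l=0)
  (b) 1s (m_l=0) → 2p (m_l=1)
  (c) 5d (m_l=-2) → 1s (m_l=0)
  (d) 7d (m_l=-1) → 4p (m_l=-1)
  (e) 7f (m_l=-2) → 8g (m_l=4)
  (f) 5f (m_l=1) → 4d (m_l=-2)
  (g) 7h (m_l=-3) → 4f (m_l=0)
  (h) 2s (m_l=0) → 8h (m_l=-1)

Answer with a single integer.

(a) allowed
(b) allowed
(c) forbidden — Δl = -2 (E1 requires Δl = ±1); Δm_l = +2 (E1 requires Δm_l = 0, ±1)
(d) allowed
(e) forbidden — Δm_l = +6 (E1 requires Δm_l = 0, ±1)
(f) forbidden — Δm_l = -3 (E1 requires Δm_l = 0, ±1)
(g) forbidden — Δl = -2 (E1 requires Δl = ±1); Δm_l = +3 (E1 requires Δm_l = 0, ±1)
(h) forbidden — Δl = +5 (E1 requires Δl = ±1)
Total allowed: 3 of 8.

3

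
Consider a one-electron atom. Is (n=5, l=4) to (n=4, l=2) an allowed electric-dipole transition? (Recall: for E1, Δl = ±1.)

forbidden

Initial l = 4, final l = 2, so Δl = -2. E1 requires Δl = ±1: violated.
The transition is electric-dipole forbidden.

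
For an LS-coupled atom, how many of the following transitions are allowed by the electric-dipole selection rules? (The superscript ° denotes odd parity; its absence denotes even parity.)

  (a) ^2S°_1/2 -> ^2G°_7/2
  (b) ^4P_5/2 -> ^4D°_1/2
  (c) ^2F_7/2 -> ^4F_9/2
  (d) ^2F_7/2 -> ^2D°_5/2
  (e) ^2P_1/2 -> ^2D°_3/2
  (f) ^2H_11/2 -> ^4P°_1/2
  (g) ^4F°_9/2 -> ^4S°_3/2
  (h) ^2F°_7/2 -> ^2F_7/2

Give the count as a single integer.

(a) forbidden (parity, ΔL, ΔJ fail)
(b) forbidden (ΔJ fails)
(c) forbidden (parity, ΔS fail)
(d) allowed
(e) allowed
(f) forbidden (ΔS, ΔL, ΔJ fail)
(g) forbidden (parity, ΔL, ΔJ fail)
(h) allowed
Total allowed: 3 of 8.

3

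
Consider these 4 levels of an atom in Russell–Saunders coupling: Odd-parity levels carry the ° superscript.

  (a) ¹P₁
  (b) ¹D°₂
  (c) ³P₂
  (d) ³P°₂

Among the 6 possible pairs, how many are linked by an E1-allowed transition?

2

(a)–(b): allowed.
(a)–(c): forbidden (parity, ΔS).
(a)–(d): forbidden (ΔS).
(b)–(c): forbidden (ΔS).
(b)–(d): forbidden (parity, ΔS).
(c)–(d): allowed.
Allowed pairs: 2 of 6.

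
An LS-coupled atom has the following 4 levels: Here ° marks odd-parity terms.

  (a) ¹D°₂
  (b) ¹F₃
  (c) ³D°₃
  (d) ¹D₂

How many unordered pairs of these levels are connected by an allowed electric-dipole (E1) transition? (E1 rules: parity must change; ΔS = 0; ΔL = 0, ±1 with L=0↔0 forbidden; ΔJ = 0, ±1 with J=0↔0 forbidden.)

2

(a)–(b): allowed.
(a)–(c): forbidden (parity, ΔS).
(a)–(d): allowed.
(b)–(c): forbidden (ΔS).
(b)–(d): forbidden (parity).
(c)–(d): forbidden (ΔS).
Allowed pairs: 2 of 6.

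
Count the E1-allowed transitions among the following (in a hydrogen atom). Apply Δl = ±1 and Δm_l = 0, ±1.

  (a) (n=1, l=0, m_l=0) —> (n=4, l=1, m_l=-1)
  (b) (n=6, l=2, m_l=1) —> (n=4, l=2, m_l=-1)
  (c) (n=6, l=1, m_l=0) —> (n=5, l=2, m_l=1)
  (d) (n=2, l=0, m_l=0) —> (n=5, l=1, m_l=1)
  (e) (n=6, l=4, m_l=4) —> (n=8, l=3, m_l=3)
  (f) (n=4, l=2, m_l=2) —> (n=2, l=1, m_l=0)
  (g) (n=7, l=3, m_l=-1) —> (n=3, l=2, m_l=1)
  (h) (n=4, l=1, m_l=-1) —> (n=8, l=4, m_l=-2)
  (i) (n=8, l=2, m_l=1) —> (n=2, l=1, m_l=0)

(a) allowed
(b) forbidden — Δl = +0 (E1 requires Δl = ±1); Δm_l = -2 (E1 requires Δm_l = 0, ±1)
(c) allowed
(d) allowed
(e) allowed
(f) forbidden — Δm_l = -2 (E1 requires Δm_l = 0, ±1)
(g) forbidden — Δm_l = +2 (E1 requires Δm_l = 0, ±1)
(h) forbidden — Δl = +3 (E1 requires Δl = ±1)
(i) allowed
Total allowed: 5 of 9.

5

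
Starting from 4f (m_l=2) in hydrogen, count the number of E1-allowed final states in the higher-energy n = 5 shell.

5

E1 requires Δl = ±1, so l_f ∈ {2, 4}; with 0 ≤ l_f ≤ n_f−1 = 4, the allowed l_f values are {2, 4}.
For l_f = 2: m_f ∈ {m_i−1, m_i, m_i+1} ∩ [−2, 2] = {1, 2} → 2 states.
For l_f = 4: m_f ∈ {m_i−1, m_i, m_i+1} ∩ [−4, 4] = {1, 2, 3} → 3 states.
Total: 5.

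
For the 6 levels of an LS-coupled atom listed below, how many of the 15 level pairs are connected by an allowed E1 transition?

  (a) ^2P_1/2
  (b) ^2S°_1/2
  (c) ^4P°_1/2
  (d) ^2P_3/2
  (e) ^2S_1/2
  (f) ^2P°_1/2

(a)–(b): allowed.
(a)–(c): forbidden (ΔS).
(a)–(d): forbidden (parity).
(a)–(e): forbidden (parity).
(a)–(f): allowed.
(b)–(c): forbidden (parity, ΔS).
(b)–(d): allowed.
(b)–(e): forbidden (ΔL).
(b)–(f): forbidden (parity).
(c)–(d): forbidden (ΔS).
(c)–(e): forbidden (ΔS).
(c)–(f): forbidden (parity, ΔS).
(d)–(e): forbidden (parity).
(d)–(f): allowed.
(e)–(f): allowed.
Allowed pairs: 5 of 15.

5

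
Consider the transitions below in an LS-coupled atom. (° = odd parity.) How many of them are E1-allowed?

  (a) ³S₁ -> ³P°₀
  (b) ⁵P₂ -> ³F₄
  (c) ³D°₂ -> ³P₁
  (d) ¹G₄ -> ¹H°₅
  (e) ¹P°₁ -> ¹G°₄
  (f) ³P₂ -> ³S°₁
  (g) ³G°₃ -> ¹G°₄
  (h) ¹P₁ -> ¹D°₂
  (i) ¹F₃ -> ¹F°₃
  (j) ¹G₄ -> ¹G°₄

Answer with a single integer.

7

(a) allowed
(b) forbidden (parity, ΔS, ΔL, ΔJ fail)
(c) allowed
(d) allowed
(e) forbidden (parity, ΔL, ΔJ fail)
(f) allowed
(g) forbidden (parity, ΔS fail)
(h) allowed
(i) allowed
(j) allowed
Total allowed: 7 of 10.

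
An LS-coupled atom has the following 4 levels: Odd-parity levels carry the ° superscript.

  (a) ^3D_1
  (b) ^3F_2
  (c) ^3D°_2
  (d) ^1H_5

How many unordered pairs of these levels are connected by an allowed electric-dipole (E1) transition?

(a)–(b): forbidden (parity).
(a)–(c): allowed.
(a)–(d): forbidden (parity, ΔS, ΔL, ΔJ).
(b)–(c): allowed.
(b)–(d): forbidden (parity, ΔS, ΔL, ΔJ).
(c)–(d): forbidden (ΔS, ΔL, ΔJ).
Allowed pairs: 2 of 6.

2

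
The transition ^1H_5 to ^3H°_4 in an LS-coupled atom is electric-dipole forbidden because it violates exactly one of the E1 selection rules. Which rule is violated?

the ΔS = 0 rule

Reading off the term symbols: S 0→1, L 5→5, J 5→4, parity even→odd.
ΔL = 0, ±1 (not L=0↔0): L: 5 → 5, ΔL = +0 — ok.
Parity must change: even → odd — ok.
ΔS = 0: S: 0 → 1 — fails.
ΔJ = 0, ±1 (not J=0↔0): J: 5 → 4, ΔJ = -1 — ok.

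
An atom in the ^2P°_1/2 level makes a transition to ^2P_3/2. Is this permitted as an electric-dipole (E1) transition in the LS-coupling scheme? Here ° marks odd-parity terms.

Parity must change: odd → even — satisfied.
ΔS = 0: S: 1/2 → 1/2 — satisfied.
ΔL = 0, ±1 (not L=0↔0): L: 1 → 1, ΔL = +0 — satisfied.
ΔJ = 0, ±1 (not J=0↔0): J: 1/2 → 3/2, ΔJ = +1 — satisfied.
All four E1 rules are satisfied.

allowed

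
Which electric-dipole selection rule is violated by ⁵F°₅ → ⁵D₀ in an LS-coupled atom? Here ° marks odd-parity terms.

Parity must change: odd → even — ok.
ΔS = 0: S: 2 → 2 — ok.
ΔL = 0, ±1 (not L=0↔0): L: 3 → 2, ΔL = -1 — ok.
ΔJ = 0, ±1 (not J=0↔0): J: 5 → 0, ΔJ = -5 — fails.

the ΔJ = 0, ±1 rule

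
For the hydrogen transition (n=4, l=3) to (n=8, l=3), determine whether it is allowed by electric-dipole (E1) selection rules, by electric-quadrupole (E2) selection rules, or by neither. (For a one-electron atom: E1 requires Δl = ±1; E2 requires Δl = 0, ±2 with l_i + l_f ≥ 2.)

E2

Δl = 3 − 3 = +0; l_i + l_f = 6.
E1 (Δl = ±1): not satisfied.
E2 (Δl = 0,±2, l_i+l_f ≥ 2): satisfied.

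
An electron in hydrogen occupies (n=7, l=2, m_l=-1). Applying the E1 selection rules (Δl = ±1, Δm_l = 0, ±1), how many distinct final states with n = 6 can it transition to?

5

E1 requires Δl = ±1, so l_f ∈ {1, 3}; with 0 ≤ l_f ≤ n_f−1 = 5, the allowed l_f values are {1, 3}.
For l_f = 1: m_f ∈ {m_i−1, m_i, m_i+1} ∩ [−1, 1] = {-1, 0} → 2 states.
For l_f = 3: m_f ∈ {m_i−1, m_i, m_i+1} ∩ [−3, 3] = {-2, -1, 0} → 3 states.
Total: 5.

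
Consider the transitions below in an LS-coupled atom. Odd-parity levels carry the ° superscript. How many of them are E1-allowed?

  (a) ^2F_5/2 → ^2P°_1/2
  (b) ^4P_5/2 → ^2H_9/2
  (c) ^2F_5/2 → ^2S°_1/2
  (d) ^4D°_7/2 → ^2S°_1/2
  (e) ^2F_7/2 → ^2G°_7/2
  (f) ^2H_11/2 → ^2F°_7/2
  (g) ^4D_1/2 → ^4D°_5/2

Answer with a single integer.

(a) forbidden (ΔL, ΔJ fail)
(b) forbidden (parity, ΔS, ΔL, ΔJ fail)
(c) forbidden (ΔL, ΔJ fail)
(d) forbidden (parity, ΔS, ΔL, ΔJ fail)
(e) allowed
(f) forbidden (ΔL, ΔJ fail)
(g) forbidden (ΔJ fails)
Total allowed: 1 of 7.

1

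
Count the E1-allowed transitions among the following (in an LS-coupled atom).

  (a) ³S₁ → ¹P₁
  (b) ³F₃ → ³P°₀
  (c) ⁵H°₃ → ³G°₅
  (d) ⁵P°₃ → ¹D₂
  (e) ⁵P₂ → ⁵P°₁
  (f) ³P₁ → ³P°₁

2

(a) forbidden (parity, ΔS fail)
(b) forbidden (ΔL, ΔJ fail)
(c) forbidden (parity, ΔS, ΔJ fail)
(d) forbidden (ΔS fails)
(e) allowed
(f) allowed
Total allowed: 2 of 6.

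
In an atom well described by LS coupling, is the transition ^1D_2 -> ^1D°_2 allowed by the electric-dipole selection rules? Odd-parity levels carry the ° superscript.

Reading off the term symbols: S 0→0, L 2→2, J 2→2, parity even→odd.
ΔJ = 0, ±1 (not J=0↔0): J: 2 → 2, ΔJ = +0 — satisfied.
ΔL = 0, ±1 (not L=0↔0): L: 2 → 2, ΔL = +0 — satisfied.
ΔS = 0: S: 0 → 0 — satisfied.
Parity must change: even → odd — satisfied.
All four E1 rules are satisfied.

allowed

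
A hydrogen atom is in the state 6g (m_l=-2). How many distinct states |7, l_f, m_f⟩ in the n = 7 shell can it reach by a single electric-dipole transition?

E1 requires Δl = ±1, so l_f ∈ {3, 5}; with 0 ≤ l_f ≤ n_f−1 = 6, the allowed l_f values are {3, 5}.
For l_f = 3: m_f ∈ {m_i−1, m_i, m_i+1} ∩ [−3, 3] = {-3, -2, -1} → 3 states.
For l_f = 5: m_f ∈ {m_i−1, m_i, m_i+1} ∩ [−5, 5] = {-3, -2, -1} → 3 states.
Total: 6.

6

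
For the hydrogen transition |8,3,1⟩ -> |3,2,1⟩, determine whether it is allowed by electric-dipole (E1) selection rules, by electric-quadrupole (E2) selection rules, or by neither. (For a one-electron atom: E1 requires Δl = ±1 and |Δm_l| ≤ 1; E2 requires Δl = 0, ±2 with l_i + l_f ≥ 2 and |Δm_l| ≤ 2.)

E1

Δl = 2 − 3 = -1; l_i + l_f = 5.
Δm_l = +0.
E1 (Δl = ±1, |Δm_l| ≤ 1): satisfied.
E2 (Δl = 0,±2, l_i+l_f ≥ 2, |Δm_l| ≤ 2): not satisfied.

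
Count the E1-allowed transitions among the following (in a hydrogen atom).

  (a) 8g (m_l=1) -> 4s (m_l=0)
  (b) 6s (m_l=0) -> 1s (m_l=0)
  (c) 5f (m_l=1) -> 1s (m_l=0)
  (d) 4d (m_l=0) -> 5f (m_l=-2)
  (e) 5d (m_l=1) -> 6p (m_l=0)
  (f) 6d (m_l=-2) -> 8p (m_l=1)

(a) forbidden — Δl = -4 (E1 requires Δl = ±1)
(b) forbidden — Δl = +0 (E1 requires Δl = ±1)
(c) forbidden — Δl = -3 (E1 requires Δl = ±1)
(d) forbidden — Δm_l = -2 (E1 requires Δm_l = 0, ±1)
(e) allowed
(f) forbidden — Δm_l = +3 (E1 requires Δm_l = 0, ±1)
Total allowed: 1 of 6.

1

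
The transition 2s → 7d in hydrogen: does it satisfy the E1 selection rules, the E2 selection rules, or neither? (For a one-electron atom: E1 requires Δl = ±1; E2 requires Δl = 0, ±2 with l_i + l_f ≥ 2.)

E2

Δl = 2 − 0 = +2; l_i + l_f = 2.
E1 (Δl = ±1): not satisfied.
E2 (Δl = 0,±2, l_i+l_f ≥ 2): satisfied.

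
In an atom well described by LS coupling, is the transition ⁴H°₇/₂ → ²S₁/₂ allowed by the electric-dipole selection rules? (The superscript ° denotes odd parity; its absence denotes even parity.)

forbidden

Reading off the term symbols: S 3/2→1/2, L 5→0, J 7/2→1/2, parity odd→even.
Parity must change: odd → even — ok.
ΔS = 0: S: 3/2 → 1/2 — fails.
ΔL = 0, ±1 (not L=0↔0): L: 5 → 0, ΔL = -5 — fails.
ΔJ = 0, ±1 (not J=0↔0): J: 7/2 → 1/2, ΔJ = -3 — fails.
Rule(s) violated: ΔS, ΔL, ΔJ.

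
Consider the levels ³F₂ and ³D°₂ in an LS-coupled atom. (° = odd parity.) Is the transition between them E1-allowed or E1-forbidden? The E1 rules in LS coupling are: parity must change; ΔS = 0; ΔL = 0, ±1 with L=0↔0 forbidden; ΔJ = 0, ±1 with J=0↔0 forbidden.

allowed

Reading off the term symbols: S 1→1, L 3→2, J 2→2, parity even→odd.
Parity must change: even → odd — ✓.
ΔS = 0: S: 1 → 1 — ✓.
ΔL = 0, ±1 (not L=0↔0): L: 3 → 2, ΔL = -1 — ✓.
ΔJ = 0, ±1 (not J=0↔0): J: 2 → 2, ΔJ = +0 — ✓.
All four E1 rules are satisfied.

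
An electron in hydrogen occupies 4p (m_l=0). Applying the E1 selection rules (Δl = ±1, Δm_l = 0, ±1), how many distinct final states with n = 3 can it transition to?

4

E1 requires Δl = ±1, so l_f ∈ {0, 2}; with 0 ≤ l_f ≤ n_f−1 = 2, the allowed l_f values are {0, 2}.
For l_f = 0: m_f ∈ {m_i−1, m_i, m_i+1} ∩ [−0, 0] = {0} → 1 state.
For l_f = 2: m_f ∈ {m_i−1, m_i, m_i+1} ∩ [−2, 2] = {-1, 0, 1} → 3 states.
Total: 4.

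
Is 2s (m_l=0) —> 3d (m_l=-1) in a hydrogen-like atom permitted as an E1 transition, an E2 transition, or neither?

Δl = 2 − 0 = +2; l_i + l_f = 2.
Δm_l = -1.
E1 (Δl = ±1, |Δm_l| ≤ 1): not satisfied.
E2 (Δl = 0,±2, l_i+l_f ≥ 2, |Δm_l| ≤ 2): satisfied.

E2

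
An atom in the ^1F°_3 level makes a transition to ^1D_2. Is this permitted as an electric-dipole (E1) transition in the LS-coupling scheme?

allowed

Initial level: S=0, L=3, J=3, parity odd. Final level: S=0, L=2, J=2, parity even.
Parity must change: odd → even — ok.
ΔS = 0: S: 0 → 0 — ok.
ΔL = 0, ±1 (not L=0↔0): L: 3 → 2, ΔL = -1 — ok.
ΔJ = 0, ±1 (not J=0↔0): J: 3 → 2, ΔJ = -1 — ok.
All four E1 rules are satisfied.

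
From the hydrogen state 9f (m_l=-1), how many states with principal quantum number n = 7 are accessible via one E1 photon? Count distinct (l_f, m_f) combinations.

E1 requires Δl = ±1, so l_f ∈ {2, 4}; with 0 ≤ l_f ≤ n_f−1 = 6, the allowed l_f values are {2, 4}.
For l_f = 2: m_f ∈ {m_i−1, m_i, m_i+1} ∩ [−2, 2] = {-2, -1, 0} → 3 states.
For l_f = 4: m_f ∈ {m_i−1, m_i, m_i+1} ∩ [−4, 4] = {-2, -1, 0} → 3 states.
Total: 6.

6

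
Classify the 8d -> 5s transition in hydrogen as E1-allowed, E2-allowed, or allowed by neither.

Δl = 0 − 2 = -2; l_i + l_f = 2.
E1 (Δl = ±1): not satisfied.
E2 (Δl = 0,±2, l_i+l_f ≥ 2): satisfied.

E2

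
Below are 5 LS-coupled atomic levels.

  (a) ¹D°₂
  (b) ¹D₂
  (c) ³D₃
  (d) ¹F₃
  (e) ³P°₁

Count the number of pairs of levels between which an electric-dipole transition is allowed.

(a)–(b): allowed.
(a)–(c): forbidden (ΔS).
(a)–(d): allowed.
(a)–(e): forbidden (parity, ΔS).
(b)–(c): forbidden (parity, ΔS).
(b)–(d): forbidden (parity).
(b)–(e): forbidden (ΔS).
(c)–(d): forbidden (parity, ΔS).
(c)–(e): forbidden (ΔJ).
(d)–(e): forbidden (ΔS, ΔL, ΔJ).
Allowed pairs: 2 of 10.

2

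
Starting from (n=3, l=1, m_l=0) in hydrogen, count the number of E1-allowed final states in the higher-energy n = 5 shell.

E1 requires Δl = ±1, so l_f ∈ {0, 2}; with 0 ≤ l_f ≤ n_f−1 = 4, the allowed l_f values are {0, 2}.
For l_f = 0: m_f ∈ {m_i−1, m_i, m_i+1} ∩ [−0, 0] = {0} → 1 state.
For l_f = 2: m_f ∈ {m_i−1, m_i, m_i+1} ∩ [−2, 2] = {-1, 0, 1} → 3 states.
Total: 4.

4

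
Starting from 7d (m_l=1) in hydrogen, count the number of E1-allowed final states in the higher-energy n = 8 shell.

E1 requires Δl = ±1, so l_f ∈ {1, 3}; with 0 ≤ l_f ≤ n_f−1 = 7, the allowed l_f values are {1, 3}.
For l_f = 1: m_f ∈ {m_i−1, m_i, m_i+1} ∩ [−1, 1] = {0, 1} → 2 states.
For l_f = 3: m_f ∈ {m_i−1, m_i, m_i+1} ∩ [−3, 3] = {0, 1, 2} → 3 states.
Total: 5.

5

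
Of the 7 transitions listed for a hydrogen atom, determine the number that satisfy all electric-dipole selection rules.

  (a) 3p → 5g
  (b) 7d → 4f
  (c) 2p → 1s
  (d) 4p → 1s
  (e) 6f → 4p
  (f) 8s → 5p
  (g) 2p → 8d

5

(a) forbidden — Δl = +3 (E1 requires Δl = ±1)
(b) allowed
(c) allowed
(d) allowed
(e) forbidden — Δl = -2 (E1 requires Δl = ±1)
(f) allowed
(g) allowed
Total allowed: 5 of 7.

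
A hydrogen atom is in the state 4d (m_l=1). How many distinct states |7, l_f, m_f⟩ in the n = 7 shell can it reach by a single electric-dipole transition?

5

E1 requires Δl = ±1, so l_f ∈ {1, 3}; with 0 ≤ l_f ≤ n_f−1 = 6, the allowed l_f values are {1, 3}.
For l_f = 1: m_f ∈ {m_i−1, m_i, m_i+1} ∩ [−1, 1] = {0, 1} → 2 states.
For l_f = 3: m_f ∈ {m_i−1, m_i, m_i+1} ∩ [−3, 3] = {0, 1, 2} → 3 states.
Total: 5.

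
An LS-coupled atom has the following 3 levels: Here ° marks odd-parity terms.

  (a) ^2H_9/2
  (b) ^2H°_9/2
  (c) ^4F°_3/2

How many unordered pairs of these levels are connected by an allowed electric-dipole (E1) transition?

1

(a)–(b): allowed.
(a)–(c): forbidden (ΔS, ΔL, ΔJ).
(b)–(c): forbidden (parity, ΔS, ΔL, ΔJ).
Allowed pairs: 1 of 3.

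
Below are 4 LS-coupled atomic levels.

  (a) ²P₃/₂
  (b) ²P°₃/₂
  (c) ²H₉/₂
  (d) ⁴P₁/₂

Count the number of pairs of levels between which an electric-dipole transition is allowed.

(a)–(b): allowed.
(a)–(c): forbidden (parity, ΔL, ΔJ).
(a)–(d): forbidden (parity, ΔS).
(b)–(c): forbidden (ΔL, ΔJ).
(b)–(d): forbidden (ΔS).
(c)–(d): forbidden (parity, ΔS, ΔL, ΔJ).
Allowed pairs: 1 of 6.

1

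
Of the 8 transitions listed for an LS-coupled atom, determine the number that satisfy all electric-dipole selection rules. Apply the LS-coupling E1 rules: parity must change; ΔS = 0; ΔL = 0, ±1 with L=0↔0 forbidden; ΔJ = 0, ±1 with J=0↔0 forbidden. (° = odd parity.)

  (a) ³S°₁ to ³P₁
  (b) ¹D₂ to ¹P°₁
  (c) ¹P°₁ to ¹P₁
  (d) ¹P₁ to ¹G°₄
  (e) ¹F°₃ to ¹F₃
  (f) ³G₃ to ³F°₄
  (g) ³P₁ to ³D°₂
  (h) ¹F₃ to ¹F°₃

(a) allowed
(b) allowed
(c) allowed
(d) forbidden (ΔL, ΔJ fail)
(e) allowed
(f) allowed
(g) allowed
(h) allowed
Total allowed: 7 of 8.

7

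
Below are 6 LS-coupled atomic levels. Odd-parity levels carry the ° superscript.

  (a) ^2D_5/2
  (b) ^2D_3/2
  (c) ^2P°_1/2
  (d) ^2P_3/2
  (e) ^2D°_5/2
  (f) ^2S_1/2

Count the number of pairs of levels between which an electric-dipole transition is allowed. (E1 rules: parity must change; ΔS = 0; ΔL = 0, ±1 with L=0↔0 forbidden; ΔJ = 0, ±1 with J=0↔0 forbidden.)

(a)–(b): forbidden (parity).
(a)–(c): forbidden (ΔJ).
(a)–(d): forbidden (parity).
(a)–(e): allowed.
(a)–(f): forbidden (parity, ΔL, ΔJ).
(b)–(c): allowed.
(b)–(d): forbidden (parity).
(b)–(e): allowed.
(b)–(f): forbidden (parity, ΔL).
(c)–(d): allowed.
(c)–(e): forbidden (parity, ΔJ).
(c)–(f): allowed.
(d)–(e): allowed.
(d)–(f): forbidden (parity).
(e)–(f): forbidden (ΔL, ΔJ).
Allowed pairs: 6 of 15.

6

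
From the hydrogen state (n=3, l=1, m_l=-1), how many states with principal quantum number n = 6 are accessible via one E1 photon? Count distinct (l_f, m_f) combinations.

E1 requires Δl = ±1, so l_f ∈ {0, 2}; with 0 ≤ l_f ≤ n_f−1 = 5, the allowed l_f values are {0, 2}.
For l_f = 0: m_f ∈ {m_i−1, m_i, m_i+1} ∩ [−0, 0] = {0} → 1 state.
For l_f = 2: m_f ∈ {m_i−1, m_i, m_i+1} ∩ [−2, 2] = {-2, -1, 0} → 3 states.
Total: 4.

4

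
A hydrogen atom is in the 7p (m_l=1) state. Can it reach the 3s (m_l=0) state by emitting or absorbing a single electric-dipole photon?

allowed

Initial l = 1, final l = 0, so Δl = -1. E1 requires Δl = ±1: satisfied.
m_l: 1 → 0 (Δm_l = -1). |Δm_l| ≤ 1 satisfied.
All E1 selection rules are satisfied.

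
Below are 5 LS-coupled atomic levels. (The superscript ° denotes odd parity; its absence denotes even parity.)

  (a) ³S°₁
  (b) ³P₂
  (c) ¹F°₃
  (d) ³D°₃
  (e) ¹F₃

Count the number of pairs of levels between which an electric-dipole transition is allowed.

(a)–(b): allowed.
(a)–(c): forbidden (parity, ΔS, ΔL, ΔJ).
(a)–(d): forbidden (parity, ΔL, ΔJ).
(a)–(e): forbidden (ΔS, ΔL, ΔJ).
(b)–(c): forbidden (ΔS, ΔL).
(b)–(d): allowed.
(b)–(e): forbidden (parity, ΔS, ΔL).
(c)–(d): forbidden (parity, ΔS).
(c)–(e): allowed.
(d)–(e): forbidden (ΔS).
Allowed pairs: 3 of 10.

3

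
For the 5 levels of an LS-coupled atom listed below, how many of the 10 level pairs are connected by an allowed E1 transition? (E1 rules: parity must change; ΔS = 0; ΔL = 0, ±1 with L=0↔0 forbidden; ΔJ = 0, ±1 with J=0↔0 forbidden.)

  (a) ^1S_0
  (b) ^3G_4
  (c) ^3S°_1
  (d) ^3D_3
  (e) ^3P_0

(a)–(b): forbidden (parity, ΔS, ΔL, ΔJ).
(a)–(c): forbidden (ΔS, ΔL).
(a)–(d): forbidden (parity, ΔS, ΔL, ΔJ).
(a)–(e): forbidden (parity, ΔS, ΔJ).
(b)–(c): forbidden (ΔL, ΔJ).
(b)–(d): forbidden (parity, ΔL).
(b)–(e): forbidden (parity, ΔL, ΔJ).
(c)–(d): forbidden (ΔL, ΔJ).
(c)–(e): allowed.
(d)–(e): forbidden (parity, ΔJ).
Allowed pairs: 1 of 10.

1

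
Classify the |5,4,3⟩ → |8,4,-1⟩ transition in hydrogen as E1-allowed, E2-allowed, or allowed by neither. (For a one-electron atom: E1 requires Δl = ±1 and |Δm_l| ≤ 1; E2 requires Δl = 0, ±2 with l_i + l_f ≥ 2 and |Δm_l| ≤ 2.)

neither

Δl = 4 − 4 = +0; l_i + l_f = 8.
Δm_l = -4.
E1 (Δl = ±1, |Δm_l| ≤ 1): not satisfied.
E2 (Δl = 0,±2, l_i+l_f ≥ 2, |Δm_l| ≤ 2): not satisfied.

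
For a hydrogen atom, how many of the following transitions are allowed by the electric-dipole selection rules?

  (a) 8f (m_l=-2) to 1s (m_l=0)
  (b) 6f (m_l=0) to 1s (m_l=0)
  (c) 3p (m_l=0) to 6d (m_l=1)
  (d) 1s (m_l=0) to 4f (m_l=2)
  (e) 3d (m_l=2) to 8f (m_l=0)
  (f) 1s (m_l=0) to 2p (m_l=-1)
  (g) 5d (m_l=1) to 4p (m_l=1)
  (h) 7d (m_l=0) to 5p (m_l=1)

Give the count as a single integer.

(a) forbidden — Δl = -3 (E1 requires Δl = ±1); Δm_l = +2 (E1 requires Δm_l = 0, ±1)
(b) forbidden — Δl = -3 (E1 requires Δl = ±1)
(c) allowed
(d) forbidden — Δl = +3 (E1 requires Δl = ±1); Δm_l = +2 (E1 requires Δm_l = 0, ±1)
(e) forbidden — Δm_l = -2 (E1 requires Δm_l = 0, ±1)
(f) allowed
(g) allowed
(h) allowed
Total allowed: 4 of 8.

4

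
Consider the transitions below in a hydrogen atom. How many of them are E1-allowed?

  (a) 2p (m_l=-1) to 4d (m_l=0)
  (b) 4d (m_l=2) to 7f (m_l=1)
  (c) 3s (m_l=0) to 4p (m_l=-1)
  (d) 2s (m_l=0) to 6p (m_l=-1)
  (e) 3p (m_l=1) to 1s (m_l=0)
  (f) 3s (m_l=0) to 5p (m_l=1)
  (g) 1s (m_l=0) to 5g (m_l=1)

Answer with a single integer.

(a) allowed
(b) allowed
(c) allowed
(d) allowed
(e) allowed
(f) allowed
(g) forbidden — Δl = +4 (E1 requires Δl = ±1)
Total allowed: 6 of 7.

6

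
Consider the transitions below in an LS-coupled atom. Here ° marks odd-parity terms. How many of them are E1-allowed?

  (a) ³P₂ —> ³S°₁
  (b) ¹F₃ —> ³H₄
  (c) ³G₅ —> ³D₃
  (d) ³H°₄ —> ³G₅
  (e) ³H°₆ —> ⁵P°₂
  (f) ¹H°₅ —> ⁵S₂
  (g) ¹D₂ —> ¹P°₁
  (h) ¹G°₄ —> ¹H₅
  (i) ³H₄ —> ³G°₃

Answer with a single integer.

5

(a) allowed
(b) forbidden (parity, ΔS, ΔL fail)
(c) forbidden (parity, ΔL, ΔJ fail)
(d) allowed
(e) forbidden (parity, ΔS, ΔL, ΔJ fail)
(f) forbidden (ΔS, ΔL, ΔJ fail)
(g) allowed
(h) allowed
(i) allowed
Total allowed: 5 of 9.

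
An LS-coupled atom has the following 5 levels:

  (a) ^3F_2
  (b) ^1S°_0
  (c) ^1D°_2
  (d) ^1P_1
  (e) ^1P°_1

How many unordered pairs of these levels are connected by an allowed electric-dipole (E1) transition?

(a)–(b): forbidden (ΔS, ΔL, ΔJ).
(a)–(c): forbidden (ΔS).
(a)–(d): forbidden (parity, ΔS, ΔL).
(a)–(e): forbidden (ΔS, ΔL).
(b)–(c): forbidden (parity, ΔL, ΔJ).
(b)–(d): allowed.
(b)–(e): forbidden (parity).
(c)–(d): allowed.
(c)–(e): forbidden (parity).
(d)–(e): allowed.
Allowed pairs: 3 of 10.

3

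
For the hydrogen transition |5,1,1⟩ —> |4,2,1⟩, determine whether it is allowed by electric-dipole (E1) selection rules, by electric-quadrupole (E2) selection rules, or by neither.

Δl = 2 − 1 = +1; l_i + l_f = 3.
Δm_l = +0.
E1 (Δl = ±1, |Δm_l| ≤ 1): satisfied.
E2 (Δl = 0,±2, l_i+l_f ≥ 2, |Δm_l| ≤ 2): not satisfied.

E1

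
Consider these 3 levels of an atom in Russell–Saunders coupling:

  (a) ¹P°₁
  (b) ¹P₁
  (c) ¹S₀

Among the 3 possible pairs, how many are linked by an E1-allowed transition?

(a)–(b): allowed.
(a)–(c): allowed.
(b)–(c): forbidden (parity).
Allowed pairs: 2 of 3.

2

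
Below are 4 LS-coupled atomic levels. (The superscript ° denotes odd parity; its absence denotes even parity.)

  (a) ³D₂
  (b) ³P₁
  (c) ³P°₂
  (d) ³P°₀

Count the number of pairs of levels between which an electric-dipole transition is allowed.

3

(a)–(b): forbidden (parity).
(a)–(c): allowed.
(a)–(d): forbidden (ΔJ).
(b)–(c): allowed.
(b)–(d): allowed.
(c)–(d): forbidden (parity, ΔJ).
Allowed pairs: 3 of 6.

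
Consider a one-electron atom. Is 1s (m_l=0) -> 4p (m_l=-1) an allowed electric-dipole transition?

allowed

Δl = 1 − 0 = +1; the E1 rule Δl = ±1 is passes.
m_l: 0 → -1 (Δm_l = -1). |Δm_l| ≤ 1 passes.
All E1 selection rules are satisfied.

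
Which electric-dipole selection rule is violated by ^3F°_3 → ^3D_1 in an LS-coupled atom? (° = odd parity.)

the ΔJ = 0, ±1 rule

Reading off the term symbols: S 1→1, L 3→2, J 3→1, parity odd→even.
ΔS = 0: S: 1 → 1 — ✓.
ΔJ = 0, ±1 (not J=0↔0): J: 3 → 1, ΔJ = -2 — ✗.
ΔL = 0, ±1 (not L=0↔0): L: 3 → 2, ΔL = -1 — ✓.
Parity must change: odd → even — ✓.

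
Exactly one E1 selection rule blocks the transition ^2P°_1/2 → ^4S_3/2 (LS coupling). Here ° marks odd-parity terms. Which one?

Reading off the term symbols: S 1/2→3/2, L 1→0, J 1/2→3/2, parity odd→even.
ΔS = 0: S: 1/2 → 3/2 — ✗.
ΔJ = 0, ±1 (not J=0↔0): J: 1/2 → 3/2, ΔJ = +1 — ✓.
ΔL = 0, ±1 (not L=0↔0): L: 1 → 0, ΔL = -1 — ✓.
Parity must change: odd → even — ✓.

the ΔS = 0 rule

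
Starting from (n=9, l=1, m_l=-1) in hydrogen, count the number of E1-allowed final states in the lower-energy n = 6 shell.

E1 requires Δl = ±1, so l_f ∈ {0, 2}; with 0 ≤ l_f ≤ n_f−1 = 5, the allowed l_f values are {0, 2}.
For l_f = 0: m_f ∈ {m_i−1, m_i, m_i+1} ∩ [−0, 0] = {0} → 1 state.
For l_f = 2: m_f ∈ {m_i−1, m_i, m_i+1} ∩ [−2, 2] = {-2, -1, 0} → 3 states.
Total: 4.

4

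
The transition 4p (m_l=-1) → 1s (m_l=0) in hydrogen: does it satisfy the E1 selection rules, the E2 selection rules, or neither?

E1

Δl = 0 − 1 = -1; l_i + l_f = 1.
Δm_l = +1.
E1 (Δl = ±1, |Δm_l| ≤ 1): satisfied.
E2 (Δl = 0,±2, l_i+l_f ≥ 2, |Δm_l| ≤ 2): not satisfied.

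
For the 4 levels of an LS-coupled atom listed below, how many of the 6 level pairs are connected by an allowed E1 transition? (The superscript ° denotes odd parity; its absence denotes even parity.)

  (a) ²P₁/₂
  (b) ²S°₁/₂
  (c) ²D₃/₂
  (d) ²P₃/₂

(a)–(b): allowed.
(a)–(c): forbidden (parity).
(a)–(d): forbidden (parity).
(b)–(c): forbidden (ΔL).
(b)–(d): allowed.
(c)–(d): forbidden (parity).
Allowed pairs: 2 of 6.

2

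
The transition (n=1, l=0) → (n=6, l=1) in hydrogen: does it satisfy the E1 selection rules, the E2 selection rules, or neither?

Δl = 1 − 0 = +1; l_i + l_f = 1.
E1 (Δl = ±1): satisfied.
E2 (Δl = 0,±2, l_i+l_f ≥ 2): not satisfied.

E1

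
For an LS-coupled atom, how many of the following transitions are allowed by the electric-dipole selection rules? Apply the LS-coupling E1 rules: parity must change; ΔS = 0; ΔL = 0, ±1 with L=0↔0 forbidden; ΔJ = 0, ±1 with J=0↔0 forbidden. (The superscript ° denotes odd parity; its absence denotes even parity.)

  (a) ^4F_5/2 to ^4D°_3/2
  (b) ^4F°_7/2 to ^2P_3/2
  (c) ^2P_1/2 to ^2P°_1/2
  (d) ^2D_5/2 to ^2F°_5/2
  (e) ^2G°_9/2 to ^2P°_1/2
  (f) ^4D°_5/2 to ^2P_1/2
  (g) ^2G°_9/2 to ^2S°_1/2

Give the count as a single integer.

(a) allowed
(b) forbidden (ΔS, ΔL, ΔJ fail)
(c) allowed
(d) allowed
(e) forbidden (parity, ΔL, ΔJ fail)
(f) forbidden (ΔS, ΔJ fail)
(g) forbidden (parity, ΔL, ΔJ fail)
Total allowed: 3 of 7.

3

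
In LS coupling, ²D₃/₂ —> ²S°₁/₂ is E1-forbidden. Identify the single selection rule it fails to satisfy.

the ΔL = 0, ±1 rule

Reading off the term symbols: S 1/2→1/2, L 2→0, J 3/2→1/2, parity even→odd.
Parity must change: even → odd — passes.
ΔS = 0: S: 1/2 → 1/2 — passes.
ΔL = 0, ±1 (not L=0↔0): L: 2 → 0, ΔL = -2 — fails.
ΔJ = 0, ±1 (not J=0↔0): J: 3/2 → 1/2, ΔJ = -1 — passes.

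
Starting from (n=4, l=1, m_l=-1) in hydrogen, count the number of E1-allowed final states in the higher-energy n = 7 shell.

E1 requires Δl = ±1, so l_f ∈ {0, 2}; with 0 ≤ l_f ≤ n_f−1 = 6, the allowed l_f values are {0, 2}.
For l_f = 0: m_f ∈ {m_i−1, m_i, m_i+1} ∩ [−0, 0] = {0} → 1 state.
For l_f = 2: m_f ∈ {m_i−1, m_i, m_i+1} ∩ [−2, 2] = {-2, -1, 0} → 3 states.
Total: 4.

4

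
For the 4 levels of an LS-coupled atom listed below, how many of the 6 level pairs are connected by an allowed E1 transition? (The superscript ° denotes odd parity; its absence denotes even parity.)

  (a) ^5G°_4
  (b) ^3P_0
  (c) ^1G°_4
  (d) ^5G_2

0

(a)–(b): forbidden (ΔS, ΔL, ΔJ).
(a)–(c): forbidden (parity, ΔS).
(a)–(d): forbidden (ΔJ).
(b)–(c): forbidden (ΔS, ΔL, ΔJ).
(b)–(d): forbidden (parity, ΔS, ΔL, ΔJ).
(c)–(d): forbidden (ΔS, ΔJ).
Allowed pairs: 0 of 6.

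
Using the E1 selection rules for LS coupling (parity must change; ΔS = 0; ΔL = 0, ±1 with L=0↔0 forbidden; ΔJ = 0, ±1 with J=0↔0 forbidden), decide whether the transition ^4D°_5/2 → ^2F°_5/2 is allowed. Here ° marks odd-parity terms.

forbidden

Reading off the term symbols: S 3/2→1/2, L 2→3, J 5/2→5/2, parity odd→odd.
Parity must change: odd → odd — ✗.
ΔS = 0: S: 3/2 → 1/2 — ✗.
ΔL = 0, ±1 (not L=0↔0): L: 2 → 3, ΔL = +1 — ✓.
ΔJ = 0, ±1 (not J=0↔0): J: 5/2 → 5/2, ΔJ = +0 — ✓.
Rule(s) violated: parity, ΔS.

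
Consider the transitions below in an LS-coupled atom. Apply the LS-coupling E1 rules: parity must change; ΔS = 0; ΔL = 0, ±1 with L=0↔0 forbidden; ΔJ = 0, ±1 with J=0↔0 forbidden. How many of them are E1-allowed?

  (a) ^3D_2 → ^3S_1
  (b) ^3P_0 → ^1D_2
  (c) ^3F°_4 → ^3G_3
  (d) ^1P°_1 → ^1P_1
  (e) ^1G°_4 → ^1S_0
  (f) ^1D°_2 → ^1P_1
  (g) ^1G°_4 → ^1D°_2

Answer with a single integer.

(a) forbidden (parity, ΔL fail)
(b) forbidden (parity, ΔS, ΔJ fail)
(c) allowed
(d) allowed
(e) forbidden (ΔL, ΔJ fail)
(f) allowed
(g) forbidden (parity, ΔL, ΔJ fail)
Total allowed: 3 of 7.

3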